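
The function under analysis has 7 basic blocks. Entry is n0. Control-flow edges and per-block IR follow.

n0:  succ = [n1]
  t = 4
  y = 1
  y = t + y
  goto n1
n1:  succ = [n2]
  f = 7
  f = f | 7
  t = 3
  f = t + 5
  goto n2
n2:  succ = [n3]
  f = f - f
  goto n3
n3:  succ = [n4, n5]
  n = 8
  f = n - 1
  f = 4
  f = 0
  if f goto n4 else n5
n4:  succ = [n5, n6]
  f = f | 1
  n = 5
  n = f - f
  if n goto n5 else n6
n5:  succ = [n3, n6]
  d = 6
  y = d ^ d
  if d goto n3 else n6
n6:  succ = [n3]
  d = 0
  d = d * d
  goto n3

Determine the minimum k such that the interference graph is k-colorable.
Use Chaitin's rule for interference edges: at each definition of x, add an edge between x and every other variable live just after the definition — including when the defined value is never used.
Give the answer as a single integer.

Per-block:
  n0 def {t,y} use ∅
  n1 def {f,t} use ∅
  n2 def {f} use {f}
  n3 def {f,n} use ∅
  n4 def {f,n} use {f}
  n5 def {d,y} use ∅
  n6 def {d} use ∅

Liveness:
  live n0: ∅→∅
  live n1: ∅→{f}
  live n2: {f}→∅
  live n3: ∅→{f}
  live n4: {f}→∅
  live n5: ∅→∅
  live n6: ∅→∅

Interfere edges:
  d↔{y}
  f↔{n}
  n↔{f}
  t↔{y}
  y↔{d,t}

Colouring:
  {d,y} pairwise interfere (2-clique) ⇒ χ ≥ 2
  assign d→R1 f→R0 n→R1 t→R1 y→R0 — no edge inside a register ⇒ χ ≤ 2
  χ = 2

Answer: 2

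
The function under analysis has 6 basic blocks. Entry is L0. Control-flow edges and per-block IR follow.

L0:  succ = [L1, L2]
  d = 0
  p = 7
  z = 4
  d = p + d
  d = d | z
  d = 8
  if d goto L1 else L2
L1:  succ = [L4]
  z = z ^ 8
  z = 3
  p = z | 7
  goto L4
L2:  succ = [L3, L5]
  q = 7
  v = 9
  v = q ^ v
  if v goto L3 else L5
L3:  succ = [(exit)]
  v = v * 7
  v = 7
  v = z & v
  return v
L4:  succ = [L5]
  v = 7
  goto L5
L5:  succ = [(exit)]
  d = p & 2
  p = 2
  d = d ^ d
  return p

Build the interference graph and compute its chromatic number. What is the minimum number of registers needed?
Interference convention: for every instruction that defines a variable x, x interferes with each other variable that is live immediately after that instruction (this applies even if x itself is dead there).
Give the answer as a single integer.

Answer: 4

Derivation:
Block summaries:
  L0: {d,p,z} / ∅
  L1: {p,z} / {z}
  L2: {q,v} / ∅
  L3: {v} / {v,z}
  L4: {v} / ∅
  L5: {d,p} / {p}

Liveness:
  live L0: ∅→{p,z}
  live L1: {z}→{p}
  live L2: {p,z}→{p,v,z}
  live L3: {v,z}→∅
  live L4: {p}→{p}
  live L5: {p}→∅

Interference:
  d↔{p,z}
  p↔{d,q,v,z}
  q↔{p,v,z}
  v↔{p,q,z}
  z↔{d,p,q,v}

Colouring:
  clique {p,q,v,z} ⇒ need ≥ 4
  4-colouring: c0={p}  c1={z}  c2={d,q}  c3={v}
  χ = 4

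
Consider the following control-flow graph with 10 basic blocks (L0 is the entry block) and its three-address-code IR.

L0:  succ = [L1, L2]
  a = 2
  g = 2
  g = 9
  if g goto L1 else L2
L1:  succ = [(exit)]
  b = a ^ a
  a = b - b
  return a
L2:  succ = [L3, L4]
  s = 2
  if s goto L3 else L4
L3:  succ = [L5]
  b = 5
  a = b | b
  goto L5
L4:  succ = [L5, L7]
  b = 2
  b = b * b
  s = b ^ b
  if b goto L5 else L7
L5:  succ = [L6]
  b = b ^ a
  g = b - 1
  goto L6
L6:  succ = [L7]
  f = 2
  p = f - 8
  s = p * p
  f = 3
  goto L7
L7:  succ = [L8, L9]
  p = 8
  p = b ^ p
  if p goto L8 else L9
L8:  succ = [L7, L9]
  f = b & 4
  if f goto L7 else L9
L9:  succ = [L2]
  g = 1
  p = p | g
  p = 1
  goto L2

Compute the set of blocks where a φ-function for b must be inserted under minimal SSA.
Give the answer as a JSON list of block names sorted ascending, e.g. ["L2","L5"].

Answer: ["L2", "L5", "L7"]

Derivation:
idom tree: L1←L0 L2←L0 L3←L2 L4←L2 L5←L2 L6←L5 L7←L2 L8←L7 L9←L7
Join-block Dom:
  L2: preds {L0,L9}: {L0} ∩ {L0,L2,L7,L9} = {L0}; idom=L0
  L5: preds {L3,L4}: {L0,L2,L3} ∩ {L0,L2,L4} = {L0,L2}; idom=L2
  L7: preds {L4,L6,L8}: {L0,L2,L4} ∩ {L0,L2,L5,L6} ∩ {L0,L2,L7,L8} = {L0,L2}; idom=L2
  L9: preds {L7,L8}: {L0,L2,L7} ∩ {L0,L2,L7,L8} = {L0,L2,L7}; idom=L7

Frontier:
  join L2 pred L0: · stop@L0
  join L2 pred L9: L9→L7→L2 stop@L0
  join L5 pred L3: L3 stop@L2
  join L5 pred L4: L4 stop@L2
  join L7 pred L4: L4 stop@L2
  join L7 pred L6: L6→L5 stop@L2
  join L7 pred L8: L8→L7 stop@L2
  join L9 pred L7: · stop@L7
  join L9 pred L8: L8 stop@L7
  L0 → ∅
  L1 → ∅
  L2 → {L2}
  L3 → {L5}
  L4 → {L5,L7}
  L5 → {L7}
  L6 → {L7}
  L7 → {L2,L7}
  L8 → {L7,L9}
  L9 → {L2}

φ for b: defs {L1,L3,L4,L5}
  DF⁺ = {L2,L5,L7}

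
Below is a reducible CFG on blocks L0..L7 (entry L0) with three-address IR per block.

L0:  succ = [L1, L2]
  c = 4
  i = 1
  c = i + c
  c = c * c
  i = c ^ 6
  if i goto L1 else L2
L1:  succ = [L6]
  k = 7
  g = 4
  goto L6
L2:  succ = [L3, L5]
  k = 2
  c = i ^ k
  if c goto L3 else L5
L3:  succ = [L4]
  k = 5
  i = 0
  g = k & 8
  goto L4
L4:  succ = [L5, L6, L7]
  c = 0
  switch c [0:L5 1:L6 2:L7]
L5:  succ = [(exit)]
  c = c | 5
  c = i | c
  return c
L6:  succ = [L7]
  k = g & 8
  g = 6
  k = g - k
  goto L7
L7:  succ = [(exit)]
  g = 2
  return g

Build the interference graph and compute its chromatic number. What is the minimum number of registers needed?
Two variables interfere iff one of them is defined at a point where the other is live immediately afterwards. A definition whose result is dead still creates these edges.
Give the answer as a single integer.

Per-block:
  L0: {c,i} / ∅
  L1: {g,k} / ∅
  L2: {c,k} / {i}
  L3: {g,i,k} / ∅
  L4: {c} / ∅
  L5: {c} / {c,i}
  L6: {g,k} / {g}
  L7: {g} / ∅

Live sets:
  L0 li=∅ lo={i}
  L1 li=∅ lo={g}
  L2 li={i} lo={c,i}
  L3 li=∅ lo={g,i}
  L4 li={g,i} lo={c,g,i}
  L5 li={c,i} lo=∅
  L6 li={g} lo=∅
  L7 li=∅ lo=∅

Conflict graph:
  c↔{g,i}
  g↔{c,i,k}
  i↔{c,g,k}
  k↔{g,i}

Registers:
  {c,g,i} pairwise interfere (3-clique) ⇒ χ ≥ 3
  assign c→c2 g→c0 i→c1 k→c2 — no edge inside a register ⇒ χ ≤ 3
  χ = 3

Answer: 3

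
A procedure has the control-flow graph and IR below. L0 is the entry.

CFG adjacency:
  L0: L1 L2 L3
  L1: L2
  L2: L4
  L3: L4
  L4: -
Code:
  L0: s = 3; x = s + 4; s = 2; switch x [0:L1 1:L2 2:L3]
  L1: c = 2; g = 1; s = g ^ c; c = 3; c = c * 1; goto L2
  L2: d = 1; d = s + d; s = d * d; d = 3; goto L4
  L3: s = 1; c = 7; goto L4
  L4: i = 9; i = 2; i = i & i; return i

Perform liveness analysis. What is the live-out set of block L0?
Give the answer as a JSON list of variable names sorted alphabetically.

Block summaries:
  L0: def={s,x} ue=∅
  L1: def={c,g,s} ue=∅
  L2: def={d,s} ue={s}
  L3: def={c,s} ue=∅
  L4: def={i} ue=∅

Liveness:
  L0 li=∅ lo={s}
  L1 li=∅ lo={s}
  L2 li={s} lo=∅
  L3 li=∅ lo=∅
  L4 li=∅ lo=∅

live-out(L0) = ["s"]

Answer: ["s"]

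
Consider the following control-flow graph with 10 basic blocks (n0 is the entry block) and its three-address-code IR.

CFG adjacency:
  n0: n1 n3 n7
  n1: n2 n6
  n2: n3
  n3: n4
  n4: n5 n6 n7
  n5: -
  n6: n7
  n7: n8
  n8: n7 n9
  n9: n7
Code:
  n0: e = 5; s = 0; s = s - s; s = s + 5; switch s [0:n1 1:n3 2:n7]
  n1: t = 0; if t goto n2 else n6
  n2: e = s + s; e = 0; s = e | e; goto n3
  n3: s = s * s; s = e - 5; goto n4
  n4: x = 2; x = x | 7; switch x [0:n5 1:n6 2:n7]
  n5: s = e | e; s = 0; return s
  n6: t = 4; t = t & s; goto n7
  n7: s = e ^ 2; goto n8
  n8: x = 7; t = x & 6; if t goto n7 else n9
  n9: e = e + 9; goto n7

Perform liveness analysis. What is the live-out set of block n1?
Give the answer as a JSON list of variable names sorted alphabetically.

Per-block:
  n0: {e,s} / ∅
  n1: {t} / ∅
  n2: {e,s} / {s}
  n3: {s} / {e,s}
  n4: {x} / ∅
  n5: {s} / {e}
  n6: {t} / {s}
  n7: {s} / {e}
  n8: {t,x} / ∅
  n9: {e} / {e}

Liveness:
  n0: in=∅ out={e,s}
  n1: in={e,s} out={e,s}
  n2: in={s} out={e,s}
  n3: in={e,s} out={e,s}
  n4: in={e,s} out={e,s}
  n5: in={e} out=∅
  n6: in={e,s} out={e}
  n7: in={e} out={e}
  n8: in={e} out={e}
  n9: in={e} out={e}

live-out(n1) = ["e", "s"]

Answer: ["e", "s"]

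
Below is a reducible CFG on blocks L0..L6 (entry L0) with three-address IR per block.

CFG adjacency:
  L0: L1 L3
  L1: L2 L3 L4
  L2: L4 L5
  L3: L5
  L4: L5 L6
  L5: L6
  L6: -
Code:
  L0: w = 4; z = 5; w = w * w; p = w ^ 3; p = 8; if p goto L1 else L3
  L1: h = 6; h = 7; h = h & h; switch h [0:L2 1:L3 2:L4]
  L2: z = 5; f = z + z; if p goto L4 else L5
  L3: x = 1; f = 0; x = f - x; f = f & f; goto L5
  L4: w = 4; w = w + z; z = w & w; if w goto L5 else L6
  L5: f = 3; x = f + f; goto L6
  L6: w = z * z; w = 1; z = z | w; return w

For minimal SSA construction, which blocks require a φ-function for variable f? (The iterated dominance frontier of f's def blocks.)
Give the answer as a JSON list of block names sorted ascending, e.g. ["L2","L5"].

idom tree: L1←L0 L2←L1 L3←L0 L4←L1 L5←L0 L6←L0
Dom∩ at merges:
  L3: preds {L0,L1}: {L0} ∩ {L0,L1} = {L0}; idom=L0
  L4: preds {L1,L2}: {L0,L1} ∩ {L0,L1,L2} = {L0,L1}; idom=L1
  L5: preds {L2,L3,L4}: {L0,L1,L2} ∩ {L0,L3} ∩ {L0,L1,L4} = {L0}; idom=L0
  L6: preds {L4,L5}: {L0,L1,L4} ∩ {L0,L5} = {L0}; idom=L0

DF derivation:
  L3←L0: walk · to L0
  L3←L1: walk L1 to L0
  L4←L1: walk · to L1
  L4←L2: walk L2 to L1
  L5←L2: walk L2→L1 to L0
  L5←L3: walk L3 to L0
  L5←L4: walk L4→L1 to L0
  L6←L4: walk L4→L1 to L0
  L6←L5: walk L5 to L0
  L0 → ∅
  L1 → {L3,L5,L6}
  L2 → {L4,L5}
  L3 → {L5}
  L4 → {L5,L6}
  L5 → {L6}
  L6 → ∅

φ for f: defs {L2,L3,L5}
  DF⁺ = {L4,L5,L6}

Answer: ["L4", "L5", "L6"]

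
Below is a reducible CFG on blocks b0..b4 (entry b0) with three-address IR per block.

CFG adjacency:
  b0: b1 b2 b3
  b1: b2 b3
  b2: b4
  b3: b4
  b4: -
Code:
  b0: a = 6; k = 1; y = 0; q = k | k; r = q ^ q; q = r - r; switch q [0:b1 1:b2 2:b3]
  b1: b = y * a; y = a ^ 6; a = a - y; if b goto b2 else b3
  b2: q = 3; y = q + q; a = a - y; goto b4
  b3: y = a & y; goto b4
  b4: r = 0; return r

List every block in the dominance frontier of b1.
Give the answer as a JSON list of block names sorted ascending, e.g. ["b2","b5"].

Answer: ["b2", "b3"]

Working:
idom tree: b1←b0 b2←b0 b3←b0 b4←b0
Join-block Dom:
  b2: preds {b0,b1}: {b0} ∩ {b0,b1} = {b0}; idom=b0
  b3: preds {b0,b1}: {b0} ∩ {b0,b1} = {b0}; idom=b0
  b4: preds {b2,b3}: {b0,b2} ∩ {b0,b3} = {b0}; idom=b0

Frontier:
  join b2 pred b0: · stop@b0
  join b2 pred b1: b1 stop@b0
  join b3 pred b0: · stop@b0
  join b3 pred b1: b1 stop@b0
  join b4 pred b2: b2 stop@b0
  join b4 pred b3: b3 stop@b0
  DF(b0)=∅
  DF(b1)={b2,b3}
  DF(b2)={b4}
  DF(b3)={b4}
  DF(b4)=∅

DF(b1) = ["b2", "b3"]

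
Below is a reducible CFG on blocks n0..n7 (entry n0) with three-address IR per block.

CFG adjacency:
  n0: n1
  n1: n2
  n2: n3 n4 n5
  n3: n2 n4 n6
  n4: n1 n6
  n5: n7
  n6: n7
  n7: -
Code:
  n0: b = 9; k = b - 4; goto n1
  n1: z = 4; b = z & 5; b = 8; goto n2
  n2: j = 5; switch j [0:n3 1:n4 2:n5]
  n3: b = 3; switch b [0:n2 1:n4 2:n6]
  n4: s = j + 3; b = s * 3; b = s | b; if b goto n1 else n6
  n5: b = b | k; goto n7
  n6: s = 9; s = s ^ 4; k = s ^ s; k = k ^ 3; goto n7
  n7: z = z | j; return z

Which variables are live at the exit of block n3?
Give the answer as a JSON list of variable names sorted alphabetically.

Answer: ["b", "j", "k", "z"]

Derivation:
def/use:
  n0: {b,k} / ∅
  n1: {b,z} / ∅
  n2: {j} / ∅
  n3: {b} / ∅
  n4: {b,s} / {j}
  n5: {b} / {b,k}
  n6: {k,s} / ∅
  n7: {z} / {j,z}

Liveness:
  n0 li=∅ lo={k}
  n1 li={k} lo={b,k,z}
  n2 li={b,k,z} lo={b,j,k,z}
  n3 li={j,k,z} lo={b,j,k,z}
  n4 li={j,k,z} lo={j,k,z}
  n5 li={b,j,k,z} lo={j,z}
  n6 li={j,z} lo={j,z}
  n7 li={j,z} lo=∅

live-out(n3) = ["b", "j", "k", "z"]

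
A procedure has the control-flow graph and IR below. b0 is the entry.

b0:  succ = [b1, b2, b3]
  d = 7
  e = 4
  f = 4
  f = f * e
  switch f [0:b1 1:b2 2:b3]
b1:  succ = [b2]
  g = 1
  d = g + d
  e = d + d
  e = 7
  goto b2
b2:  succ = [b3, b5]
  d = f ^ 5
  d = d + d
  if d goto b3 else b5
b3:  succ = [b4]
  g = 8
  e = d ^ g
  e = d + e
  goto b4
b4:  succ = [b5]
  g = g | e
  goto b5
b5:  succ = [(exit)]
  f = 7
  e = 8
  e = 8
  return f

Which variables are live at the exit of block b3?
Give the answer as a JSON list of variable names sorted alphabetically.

Answer: ["e", "g"]

Analysis:
Block summaries:
  b0: {d,e,f} / ∅
  b1: {d,e,g} / {d}
  b2: {d} / {f}
  b3: {e,g} / {d}
  b4: {g} / {e,g}
  b5: {e,f} / ∅

Backward fixpoint:
  live b0: ∅→{d,f}
  live b1: {d,f}→{f}
  live b2: {f}→{d}
  live b3: {d}→{e,g}
  live b4: {e,g}→∅
  live b5: ∅→∅

live-out(b3) = ["e", "g"]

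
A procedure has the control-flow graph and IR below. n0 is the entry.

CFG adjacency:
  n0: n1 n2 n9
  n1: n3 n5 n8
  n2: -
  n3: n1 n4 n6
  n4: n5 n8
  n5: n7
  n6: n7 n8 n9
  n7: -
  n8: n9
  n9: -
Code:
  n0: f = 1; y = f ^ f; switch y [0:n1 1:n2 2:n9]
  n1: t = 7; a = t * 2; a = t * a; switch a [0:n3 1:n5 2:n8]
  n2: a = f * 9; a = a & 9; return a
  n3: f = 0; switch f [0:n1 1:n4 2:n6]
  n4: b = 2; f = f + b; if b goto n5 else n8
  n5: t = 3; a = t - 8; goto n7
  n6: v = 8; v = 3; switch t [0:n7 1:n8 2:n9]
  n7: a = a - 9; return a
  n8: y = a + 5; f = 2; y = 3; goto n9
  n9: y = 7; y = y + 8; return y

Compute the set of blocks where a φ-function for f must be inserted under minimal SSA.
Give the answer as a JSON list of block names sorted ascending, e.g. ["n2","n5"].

idom tree: n1←n0 n2←n0 n3←n1 n4←n3 n5←n1 n6←n3 n7←n1 n8←n1 n9←n0
Dom at joins:
  n1: preds {n0,n3}: {n0} ∩ {n0,n1,n3} = {n0}; idom=n0
  n5: preds {n1,n4}: {n0,n1} ∩ {n0,n1,n3,n4} = {n0,n1}; idom=n1
  n7: preds {n5,n6}: {n0,n1,n5} ∩ {n0,n1,n3,n6} = {n0,n1}; idom=n1
  n8: preds {n1,n4,n6}: {n0,n1} ∩ {n0,n1,n3,n4} ∩ {n0,n1,n3,n6} = {n0,n1}; idom=n1
  n9: preds {n0,n6,n8}: {n0} ∩ {n0,n1,n3,n6} ∩ {n0,n1,n8} = {n0}; idom=n0

Frontier:
  n1←n0: walk · to n0
  n1←n3: walk n3→n1 to n0
  n5←n1: walk · to n1
  n5←n4: walk n4→n3 to n1
  n7←n5: walk n5 to n1
  n7←n6: walk n6→n3 to n1
  n8←n1: walk · to n1
  n8←n4: walk n4→n3 to n1
  n8←n6: walk n6→n3 to n1
  n9←n0: walk · to n0
  n9←n6: walk n6→n3→n1 to n0
  n9←n8: walk n8→n1 to n0
  DF(n0)=∅
  DF(n1)={n1,n9}
  DF(n2)=∅
  DF(n3)={n1,n5,n7,n8,n9}
  DF(n4)={n5,n8}
  DF(n5)={n7}
  DF(n6)={n7,n8,n9}
  DF(n7)=∅
  DF(n8)={n9}
  DF(n9)=∅

φ for f: defs {n0,n3,n4,n8}
  DF⁺ = {n1,n5,n7,n8,n9}

Answer: ["n1", "n5", "n7", "n8", "n9"]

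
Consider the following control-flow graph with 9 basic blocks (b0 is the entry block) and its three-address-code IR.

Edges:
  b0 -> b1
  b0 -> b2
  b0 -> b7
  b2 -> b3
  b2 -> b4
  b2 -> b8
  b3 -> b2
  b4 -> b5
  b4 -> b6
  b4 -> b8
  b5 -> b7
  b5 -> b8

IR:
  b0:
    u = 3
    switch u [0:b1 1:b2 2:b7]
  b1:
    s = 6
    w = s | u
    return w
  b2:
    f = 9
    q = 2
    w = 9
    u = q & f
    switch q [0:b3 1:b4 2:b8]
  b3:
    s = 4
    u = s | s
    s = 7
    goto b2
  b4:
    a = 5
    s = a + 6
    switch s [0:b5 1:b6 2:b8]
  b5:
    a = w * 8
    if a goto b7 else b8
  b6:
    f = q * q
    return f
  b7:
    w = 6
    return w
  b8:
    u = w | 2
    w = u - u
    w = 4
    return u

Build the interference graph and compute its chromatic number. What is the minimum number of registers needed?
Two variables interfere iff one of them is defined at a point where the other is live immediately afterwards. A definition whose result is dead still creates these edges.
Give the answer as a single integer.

Answer: 4

Analysis:
def/use:
  b0 def {u} use ∅
  b1 def {s,w} use {u}
  b2 def {f,q,u,w} use ∅
  b3 def {s,u} use ∅
  b4 def {a,s} use ∅
  b5 def {a} use {w}
  b6 def {f} use {q}
  b7 def {w} use ∅
  b8 def {u,w} use {w}

Live sets:
  b0 li=∅ lo={u}
  b1 li={u} lo=∅
  b2 li=∅ lo={q,w}
  b3 li=∅ lo=∅
  b4 li={q,w} lo={q,w}
  b5 li={w} lo={w}
  b6 li={q} lo=∅
  b7 li=∅ lo=∅
  b8 li={w} lo=∅

Interference:
  a — {q,w}
  f — {q,w}
  q — {a,f,s,u,w}
  s — {q,u,w}
  u — {q,s,w}
  w — {a,f,q,s,u}

Colouring:
  lower bound: {q,s,u,w} mutually conflict ⇒ χ ≥ 4
  assign a→R2 f→R2 q→R0 s→R2 u→R3 w→R1 — no edge inside a register ⇒ χ ≤ 4
  χ = 4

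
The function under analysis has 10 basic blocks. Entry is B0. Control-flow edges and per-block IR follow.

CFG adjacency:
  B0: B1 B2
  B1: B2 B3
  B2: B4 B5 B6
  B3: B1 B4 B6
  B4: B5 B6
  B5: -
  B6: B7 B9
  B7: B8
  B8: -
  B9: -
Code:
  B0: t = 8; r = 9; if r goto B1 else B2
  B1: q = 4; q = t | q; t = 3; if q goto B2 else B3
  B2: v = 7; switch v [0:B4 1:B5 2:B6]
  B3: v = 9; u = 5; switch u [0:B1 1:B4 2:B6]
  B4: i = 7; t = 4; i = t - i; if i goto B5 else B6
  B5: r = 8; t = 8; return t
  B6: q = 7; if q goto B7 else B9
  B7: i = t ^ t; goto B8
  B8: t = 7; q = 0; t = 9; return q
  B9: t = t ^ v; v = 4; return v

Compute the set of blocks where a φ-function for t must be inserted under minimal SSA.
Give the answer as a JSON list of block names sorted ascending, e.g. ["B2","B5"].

Answer: ["B1", "B2", "B4", "B5", "B6"]

Working:
idom tree: B1←B0 B2←B0 B3←B1 B4←B0 B5←B0 B6←B0 B7←B6 B8←B7 B9←B6
Dom at joins:
  B1: preds {B0,B3}: {B0} ∩ {B0,B1,B3} = {B0}; idom=B0
  B2: preds {B0,B1}: {B0} ∩ {B0,B1} = {B0}; idom=B0
  B4: preds {B2,B3}: {B0,B2} ∩ {B0,B1,B3} = {B0}; idom=B0
  B5: preds {B2,B4}: {B0,B2} ∩ {B0,B4} = {B0}; idom=B0
  B6: preds {B2,B3,B4}: {B0,B2} ∩ {B0,B1,B3} ∩ {B0,B4} = {B0}; idom=B0

DF walk-up:
  B1←B0: walk · to B0
  B1←B3: walk B3→B1 to B0
  B2←B0: walk · to B0
  B2←B1: walk B1 to B0
  B4←B2: walk B2 to B0
  B4←B3: walk B3→B1 to B0
  B5←B2: walk B2 to B0
  B5←B4: walk B4 to B0
  B6←B2: walk B2 to B0
  B6←B3: walk B3→B1 to B0
  B6←B4: walk B4 to B0
  B0 → ∅
  B1 → {B1,B2,B4,B6}
  B2 → {B4,B5,B6}
  B3 → {B1,B4,B6}
  B4 → {B5,B6}
  B5 → ∅
  B6 → ∅
  B7 → ∅
  B8 → ∅
  B9 → ∅

φ for t: defs {B0,B1,B4,B5,B8,B9}
  DF⁺ = {B1,B2,B4,B5,B6}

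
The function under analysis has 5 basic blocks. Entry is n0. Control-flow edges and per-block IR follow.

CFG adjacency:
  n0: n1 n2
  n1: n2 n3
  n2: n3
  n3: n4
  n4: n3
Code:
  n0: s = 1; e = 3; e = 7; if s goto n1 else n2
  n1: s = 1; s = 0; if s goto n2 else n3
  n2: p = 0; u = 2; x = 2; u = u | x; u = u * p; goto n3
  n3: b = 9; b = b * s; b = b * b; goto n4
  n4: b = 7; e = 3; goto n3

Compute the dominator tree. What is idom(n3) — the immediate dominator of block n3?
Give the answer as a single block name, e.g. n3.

idom tree: n1←n0 n2←n0 n3←n0 n4←n3
Dom∩ at merges:
  n2: preds {n0,n1}: {n0} ∩ {n0,n1} = {n0}; idom=n0
  n3: preds {n1,n2,n4}: {n0,n1} ∩ {n0,n2} ∩ {n0,n3,n4} = {n0}; idom=n0

idom(n3) = n0

Answer: n0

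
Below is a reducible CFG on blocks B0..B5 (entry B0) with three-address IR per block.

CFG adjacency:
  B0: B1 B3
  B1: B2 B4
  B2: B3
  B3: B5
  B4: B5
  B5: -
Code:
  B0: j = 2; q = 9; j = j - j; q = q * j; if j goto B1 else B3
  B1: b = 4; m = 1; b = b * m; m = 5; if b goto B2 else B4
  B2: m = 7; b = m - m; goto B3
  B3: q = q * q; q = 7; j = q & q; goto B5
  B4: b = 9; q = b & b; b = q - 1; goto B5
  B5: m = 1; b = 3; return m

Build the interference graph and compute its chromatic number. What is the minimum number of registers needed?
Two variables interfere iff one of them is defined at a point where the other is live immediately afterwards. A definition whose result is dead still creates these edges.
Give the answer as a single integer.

Per-block:
  B0: {j,q} / ∅
  B1: {b,m} / ∅
  B2: {b,m} / ∅
  B3: {j,q} / {q}
  B4: {b,q} / ∅
  B5: {b,m} / ∅

Liveness:
  B0 li=∅ lo={q}
  B1 li={q} lo={q}
  B2 li={q} lo={q}
  B3 li={q} lo=∅
  B4 li=∅ lo=∅
  B5 li=∅ lo=∅

Interference:
  b: {m,q}
  j: {q}
  m: {b,q}
  q: {b,j,m}

Colouring:
  lower bound: {b,m,q} mutually conflict ⇒ χ ≥ 3
  3-colouring: r0={q}  r1={b,j}  r2={m}
  χ = 3

Answer: 3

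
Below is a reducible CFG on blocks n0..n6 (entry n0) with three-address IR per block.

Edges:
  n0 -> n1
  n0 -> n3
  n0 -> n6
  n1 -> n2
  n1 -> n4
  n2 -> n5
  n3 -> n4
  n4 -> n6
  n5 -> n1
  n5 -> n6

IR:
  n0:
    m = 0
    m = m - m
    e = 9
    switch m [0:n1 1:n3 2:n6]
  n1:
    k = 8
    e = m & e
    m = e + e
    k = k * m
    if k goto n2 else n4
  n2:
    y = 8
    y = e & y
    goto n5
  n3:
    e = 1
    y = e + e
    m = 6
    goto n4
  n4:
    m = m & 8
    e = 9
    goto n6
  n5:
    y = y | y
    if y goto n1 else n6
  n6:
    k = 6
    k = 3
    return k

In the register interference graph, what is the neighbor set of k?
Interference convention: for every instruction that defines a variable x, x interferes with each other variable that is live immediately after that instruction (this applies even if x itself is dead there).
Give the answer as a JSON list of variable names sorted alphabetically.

Block summaries:
  n0 def {e,m} use ∅
  n1 def {e,k,m} use {e,m}
  n2 def {y} use {e}
  n3 def {e,m,y} use ∅
  n4 def {e,m} use {m}
  n5 def {y} use {y}
  n6 def {k} use ∅

Liveness:
  n0 li=∅ lo={e,m}
  n1 li={e,m} lo={e,m}
  n2 li={e,m} lo={e,m,y}
  n3 li=∅ lo={m}
  n4 li={m} lo=∅
  n5 li={e,m,y} lo={e,m}
  n6 li=∅ lo=∅

Interfere edges:
  e↔{k,m,y}
  k↔{e,m}
  m↔{e,k,y}
  y↔{e,m}

N(k) = ["e", "m"]

Answer: ["e", "m"]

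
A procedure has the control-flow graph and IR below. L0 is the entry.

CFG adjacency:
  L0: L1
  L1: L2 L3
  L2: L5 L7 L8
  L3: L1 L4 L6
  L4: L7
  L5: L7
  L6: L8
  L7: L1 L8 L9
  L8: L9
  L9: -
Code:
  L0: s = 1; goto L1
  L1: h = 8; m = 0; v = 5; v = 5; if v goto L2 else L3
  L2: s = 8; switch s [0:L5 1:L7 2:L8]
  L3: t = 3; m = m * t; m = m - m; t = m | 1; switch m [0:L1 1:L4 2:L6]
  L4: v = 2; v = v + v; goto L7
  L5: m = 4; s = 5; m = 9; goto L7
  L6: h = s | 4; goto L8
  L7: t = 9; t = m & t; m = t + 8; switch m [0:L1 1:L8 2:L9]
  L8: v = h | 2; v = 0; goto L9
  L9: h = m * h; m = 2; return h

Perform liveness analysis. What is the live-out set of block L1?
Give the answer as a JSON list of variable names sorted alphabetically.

def/use:
  L0: def={s} ue=∅
  L1: def={h,m,v} ue=∅
  L2: def={s} ue=∅
  L3: def={m,t} ue={m}
  L4: def={v} ue=∅
  L5: def={m,s} ue=∅
  L6: def={h} ue={s}
  L7: def={m,t} ue={m}
  L8: def={v} ue={h}
  L9: def={h,m} ue={h,m}

Live sets:
  L0 li=∅ lo={s}
  L1 li={s} lo={h,m,s}
  L2 li={h,m} lo={h,m,s}
  L3 li={h,m,s} lo={h,m,s}
  L4 li={h,m,s} lo={h,m,s}
  L5 li={h} lo={h,m,s}
  L6 li={m,s} lo={h,m}
  L7 li={h,m,s} lo={h,m,s}
  L8 li={h,m} lo={h,m}
  L9 li={h,m} lo=∅

live-out(L1) = ["h", "m", "s"]

Answer: ["h", "m", "s"]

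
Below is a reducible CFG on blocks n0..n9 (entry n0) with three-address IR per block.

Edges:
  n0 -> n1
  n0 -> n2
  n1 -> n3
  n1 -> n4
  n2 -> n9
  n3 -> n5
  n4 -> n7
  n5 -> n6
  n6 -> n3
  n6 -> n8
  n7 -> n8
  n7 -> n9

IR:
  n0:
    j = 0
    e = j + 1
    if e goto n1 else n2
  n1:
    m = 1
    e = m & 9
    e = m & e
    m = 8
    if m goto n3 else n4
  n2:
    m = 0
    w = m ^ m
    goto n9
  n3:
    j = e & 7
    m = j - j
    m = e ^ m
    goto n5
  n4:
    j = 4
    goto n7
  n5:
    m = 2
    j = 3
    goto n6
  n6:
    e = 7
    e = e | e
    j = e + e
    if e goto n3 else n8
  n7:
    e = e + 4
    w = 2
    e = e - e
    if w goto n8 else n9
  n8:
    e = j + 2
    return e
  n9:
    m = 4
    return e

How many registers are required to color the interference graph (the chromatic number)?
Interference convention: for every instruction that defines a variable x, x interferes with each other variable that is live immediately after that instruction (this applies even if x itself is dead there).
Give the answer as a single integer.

Answer: 3

Analysis:
Per-block:
  n0: def={e,j} ue=∅
  n1: def={e,m} ue=∅
  n2: def={m,w} ue=∅
  n3: def={j,m} ue={e}
  n4: def={j} ue=∅
  n5: def={j,m} ue=∅
  n6: def={e,j} ue=∅
  n7: def={e,w} ue={e}
  n8: def={e} ue={j}
  n9: def={m} ue={e}

Liveness:
  n0 li=∅ lo={e}
  n1 li=∅ lo={e}
  n2 li={e} lo={e}
  n3 li={e} lo=∅
  n4 li={e} lo={e,j}
  n5 li=∅ lo=∅
  n6 li=∅ lo={e,j}
  n7 li={e,j} lo={e,j}
  n8 li={j} lo=∅
  n9 li={e} lo=∅

Conflict graph:
  e↔{j,m,w}
  j↔{e,w}
  m↔{e}
  w↔{e,j}

Registers:
  {e,j,w} pairwise interfere (3-clique) ⇒ χ ≥ 3
  3-colouring: r0={e}  r1={j,m}  r2={w}
  χ = 3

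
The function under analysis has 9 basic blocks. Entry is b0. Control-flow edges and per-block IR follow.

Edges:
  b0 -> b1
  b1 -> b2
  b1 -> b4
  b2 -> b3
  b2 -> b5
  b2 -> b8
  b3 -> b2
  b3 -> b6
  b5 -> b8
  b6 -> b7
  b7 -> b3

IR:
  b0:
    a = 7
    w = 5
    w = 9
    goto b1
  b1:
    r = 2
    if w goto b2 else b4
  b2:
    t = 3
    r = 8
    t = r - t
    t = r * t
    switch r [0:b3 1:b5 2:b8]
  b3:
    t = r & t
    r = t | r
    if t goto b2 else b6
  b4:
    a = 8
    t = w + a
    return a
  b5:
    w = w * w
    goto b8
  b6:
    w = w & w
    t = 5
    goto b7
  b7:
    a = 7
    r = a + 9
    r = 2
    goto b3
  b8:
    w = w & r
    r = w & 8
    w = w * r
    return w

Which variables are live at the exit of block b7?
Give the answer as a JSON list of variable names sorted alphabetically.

Block summaries:
  b0: {a,w} / ∅
  b1: {r} / {w}
  b2: {r,t} / ∅
  b3: {r,t} / {r,t}
  b4: {a,t} / {w}
  b5: {w} / {w}
  b6: {t,w} / {w}
  b7: {a,r} / ∅
  b8: {r,w} / {r,w}

Backward fixpoint:
  b0 li=∅ lo={w}
  b1 li={w} lo={w}
  b2 li={w} lo={r,t,w}
  b3 li={r,t,w} lo={w}
  b4 li={w} lo=∅
  b5 li={r,w} lo={r,w}
  b6 li={w} lo={t,w}
  b7 li={t,w} lo={r,t,w}
  b8 li={r,w} lo=∅

live-out(b7) = ["r", "t", "w"]

Answer: ["r", "t", "w"]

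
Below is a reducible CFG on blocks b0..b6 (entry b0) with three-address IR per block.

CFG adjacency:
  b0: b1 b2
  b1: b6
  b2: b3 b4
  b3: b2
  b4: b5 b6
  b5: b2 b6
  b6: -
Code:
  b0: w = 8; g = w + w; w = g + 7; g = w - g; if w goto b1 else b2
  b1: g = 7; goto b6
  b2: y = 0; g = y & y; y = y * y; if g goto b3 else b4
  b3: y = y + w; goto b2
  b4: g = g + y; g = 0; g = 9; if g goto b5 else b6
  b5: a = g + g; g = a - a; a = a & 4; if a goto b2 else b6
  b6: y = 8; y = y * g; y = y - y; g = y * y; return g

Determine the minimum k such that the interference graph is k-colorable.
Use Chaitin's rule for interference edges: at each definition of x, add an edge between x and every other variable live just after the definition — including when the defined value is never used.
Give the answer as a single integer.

Answer: 3

Working:
def/use:
  b0: def={g,w} ue=∅
  b1: def={g} ue=∅
  b2: def={g,y} ue=∅
  b3: def={y} ue={w,y}
  b4: def={g} ue={g,y}
  b5: def={a,g} ue={g}
  b6: def={g,y} ue={g}

Live sets:
  b0 li=∅ lo={w}
  b1 li=∅ lo={g}
  b2 li={w} lo={g,w,y}
  b3 li={w,y} lo={w}
  b4 li={g,w,y} lo={g,w}
  b5 li={g,w} lo={g,w}
  b6 li={g} lo=∅

Interference:
  a: {g,w}
  g: {a,w,y}
  w: {a,g,y}
  y: {g,w}

Colouring:
  clique {a,g,w} ⇒ need ≥ 3
  assign a→c2 g→c0 w→c1 y→c2 — no edge inside a register ⇒ χ ≤ 3
  χ = 3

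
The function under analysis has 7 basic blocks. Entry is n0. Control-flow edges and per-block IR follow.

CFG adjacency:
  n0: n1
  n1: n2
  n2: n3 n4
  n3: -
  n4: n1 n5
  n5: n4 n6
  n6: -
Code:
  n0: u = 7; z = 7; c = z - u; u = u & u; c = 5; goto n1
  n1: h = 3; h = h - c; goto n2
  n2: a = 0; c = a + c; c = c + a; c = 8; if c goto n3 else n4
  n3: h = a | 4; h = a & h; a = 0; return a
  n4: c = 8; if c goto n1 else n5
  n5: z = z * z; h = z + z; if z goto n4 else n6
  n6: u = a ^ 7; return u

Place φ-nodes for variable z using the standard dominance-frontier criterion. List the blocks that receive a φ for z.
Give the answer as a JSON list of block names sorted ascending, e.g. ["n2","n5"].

Answer: ["n1", "n4"]

Derivation:
idom tree: n1←n0 n2←n1 n3←n2 n4←n2 n5←n4 n6←n5
Dom at joins:
  n1: preds {n0,n4}: {n0} ∩ {n0,n1,n2,n4} = {n0}; idom=n0
  n4: preds {n2,n5}: {n0,n1,n2} ∩ {n0,n1,n2,n4,n5} = {n0,n1,n2}; idom=n2

DF derivation:
  join n1 pred n0: · stop@n0
  join n1 pred n4: n4→n2→n1 stop@n0
  join n4 pred n2: · stop@n2
  join n4 pred n5: n5→n4 stop@n2
  n0 → ∅
  n1 → {n1}
  n2 → {n1}
  n3 → ∅
  n4 → {n1,n4}
  n5 → {n4}
  n6 → ∅

φ for z: defs {n0,n5}
  DF⁺ = {n1,n4}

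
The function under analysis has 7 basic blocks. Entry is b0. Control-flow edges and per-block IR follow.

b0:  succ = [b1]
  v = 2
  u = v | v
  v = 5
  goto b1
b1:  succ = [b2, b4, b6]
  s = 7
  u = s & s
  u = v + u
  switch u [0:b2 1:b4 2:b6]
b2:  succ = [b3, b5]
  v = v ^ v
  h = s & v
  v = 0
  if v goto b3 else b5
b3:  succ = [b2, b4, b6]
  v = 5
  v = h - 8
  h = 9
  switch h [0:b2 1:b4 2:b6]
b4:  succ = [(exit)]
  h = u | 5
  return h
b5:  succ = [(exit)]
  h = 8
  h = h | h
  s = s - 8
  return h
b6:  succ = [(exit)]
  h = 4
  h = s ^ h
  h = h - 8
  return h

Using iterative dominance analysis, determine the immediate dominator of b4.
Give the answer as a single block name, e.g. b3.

idom tree: b1←b0 b2←b1 b3←b2 b4←b1 b5←b2 b6←b1
Dom∩ at merges:
  b2: preds {b1,b3}: {b0,b1} ∩ {b0,b1,b2,b3} = {b0,b1}; idom=b1
  b4: preds {b1,b3}: {b0,b1} ∩ {b0,b1,b2,b3} = {b0,b1}; idom=b1
  b6: preds {b1,b3}: {b0,b1} ∩ {b0,b1,b2,b3} = {b0,b1}; idom=b1

idom(b4) = b1

Answer: b1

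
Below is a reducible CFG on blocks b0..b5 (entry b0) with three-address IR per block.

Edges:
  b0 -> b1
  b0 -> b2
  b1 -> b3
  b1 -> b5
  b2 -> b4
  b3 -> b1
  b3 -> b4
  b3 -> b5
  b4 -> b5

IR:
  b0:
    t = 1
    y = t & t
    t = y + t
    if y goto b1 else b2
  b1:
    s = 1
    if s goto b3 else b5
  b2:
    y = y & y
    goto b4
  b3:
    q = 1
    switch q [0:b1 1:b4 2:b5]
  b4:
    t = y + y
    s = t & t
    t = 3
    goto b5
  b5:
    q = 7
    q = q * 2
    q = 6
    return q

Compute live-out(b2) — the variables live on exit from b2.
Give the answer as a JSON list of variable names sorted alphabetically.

Answer: ["y"]

Working:
Block summaries:
  b0 def {t,y} use ∅
  b1 def {s} use ∅
  b2 def {y} use {y}
  b3 def {q} use ∅
  b4 def {s,t} use {y}
  b5 def {q} use ∅

Liveness:
  b0: in=∅ out={y}
  b1: in={y} out={y}
  b2: in={y} out={y}
  b3: in={y} out={y}
  b4: in={y} out=∅
  b5: in=∅ out=∅

live-out(b2) = ["y"]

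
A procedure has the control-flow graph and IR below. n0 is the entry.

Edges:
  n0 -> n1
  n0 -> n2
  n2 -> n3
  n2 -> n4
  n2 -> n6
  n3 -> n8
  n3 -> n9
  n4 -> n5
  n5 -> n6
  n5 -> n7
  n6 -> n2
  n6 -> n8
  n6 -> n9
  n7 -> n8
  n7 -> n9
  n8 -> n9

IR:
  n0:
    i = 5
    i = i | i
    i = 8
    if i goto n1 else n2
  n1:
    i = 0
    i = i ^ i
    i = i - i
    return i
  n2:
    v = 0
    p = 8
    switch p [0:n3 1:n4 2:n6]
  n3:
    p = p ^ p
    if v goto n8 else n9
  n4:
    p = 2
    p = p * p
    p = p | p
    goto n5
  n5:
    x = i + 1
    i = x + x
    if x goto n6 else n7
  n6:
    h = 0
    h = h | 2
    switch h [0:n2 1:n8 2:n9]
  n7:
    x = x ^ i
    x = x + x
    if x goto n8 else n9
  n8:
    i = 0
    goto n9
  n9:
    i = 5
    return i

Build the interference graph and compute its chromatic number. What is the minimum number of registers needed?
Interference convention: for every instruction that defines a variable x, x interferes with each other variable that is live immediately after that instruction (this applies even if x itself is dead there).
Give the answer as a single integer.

Per-block:
  n0: {i} / ∅
  n1: {i} / ∅
  n2: {p,v} / ∅
  n3: {p} / {p,v}
  n4: {p} / ∅
  n5: {i,x} / {i}
  n6: {h} / ∅
  n7: {x} / {i,x}
  n8: {i} / ∅
  n9: {i} / ∅

Backward fixpoint:
  n0: in=∅ out={i}
  n1: in=∅ out=∅
  n2: in={i} out={i,p,v}
  n3: in={p,v} out=∅
  n4: in={i} out={i}
  n5: in={i} out={i,x}
  n6: in={i} out={i}
  n7: in={i,x} out=∅
  n8: in=∅ out=∅
  n9: in=∅ out=∅

Interference:
  h↔{i}
  i↔{h,p,v,x}
  p↔{i,v}
  v↔{i,p}
  x↔{i}

Chromatic number:
  lower bound: {i,p,v} mutually conflict ⇒ χ ≥ 3
  3-colouring: c0={i}  c1={h,p,x}  c2={v}
  χ = 3

Answer: 3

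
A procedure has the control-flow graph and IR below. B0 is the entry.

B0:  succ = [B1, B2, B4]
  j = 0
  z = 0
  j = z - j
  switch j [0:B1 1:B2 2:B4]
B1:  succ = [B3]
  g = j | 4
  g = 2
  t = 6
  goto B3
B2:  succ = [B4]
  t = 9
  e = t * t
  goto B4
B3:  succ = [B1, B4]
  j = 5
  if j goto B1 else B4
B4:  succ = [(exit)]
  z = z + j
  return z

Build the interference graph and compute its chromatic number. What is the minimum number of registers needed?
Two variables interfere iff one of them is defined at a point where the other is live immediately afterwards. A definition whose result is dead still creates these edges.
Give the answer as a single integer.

Per-block:
  B0 def {j,z} use ∅
  B1 def {g,t} use {j}
  B2 def {e,t} use ∅
  B3 def {j} use ∅
  B4 def {z} use {j,z}

Liveness:
  live B0: ∅→{j,z}
  live B1: {j,z}→{z}
  live B2: {j,z}→{j,z}
  live B3: {z}→{j,z}
  live B4: {j,z}→∅

Conflict graph:
  e: {j,z}
  g: {z}
  j: {e,t,z}
  t: {j,z}
  z: {e,g,j,t}

Registers:
  lower bound: {e,j,z} mutually conflict ⇒ χ ≥ 3
  3-colouring: R0={z}  R1={g,j}  R2={e,t}
  χ = 3

Answer: 3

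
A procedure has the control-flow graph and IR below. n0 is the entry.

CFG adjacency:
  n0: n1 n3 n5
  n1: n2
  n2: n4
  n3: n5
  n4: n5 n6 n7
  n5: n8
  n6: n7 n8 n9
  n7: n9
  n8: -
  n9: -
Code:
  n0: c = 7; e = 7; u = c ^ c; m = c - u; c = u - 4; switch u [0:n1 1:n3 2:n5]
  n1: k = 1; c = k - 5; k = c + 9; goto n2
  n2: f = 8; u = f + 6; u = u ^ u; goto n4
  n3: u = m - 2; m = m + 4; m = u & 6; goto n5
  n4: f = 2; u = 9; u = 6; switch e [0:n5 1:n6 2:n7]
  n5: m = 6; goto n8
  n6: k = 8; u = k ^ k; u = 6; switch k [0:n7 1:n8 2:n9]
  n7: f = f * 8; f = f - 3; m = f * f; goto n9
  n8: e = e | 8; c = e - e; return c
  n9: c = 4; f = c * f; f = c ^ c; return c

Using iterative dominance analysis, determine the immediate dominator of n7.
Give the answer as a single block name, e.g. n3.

idom tree: n1←n0 n2←n1 n3←n0 n4←n2 n5←n0 n6←n4 n7←n4 n8←n0 n9←n4
Join-block Dom:
  n5: preds {n0,n3,n4}: {n0} ∩ {n0,n3} ∩ {n0,n1,n2,n4} = {n0}; idom=n0
  n7: preds {n4,n6}: {n0,n1,n2,n4} ∩ {n0,n1,n2,n4,n6} = {n0,n1,n2,n4}; idom=n4
  n8: preds {n5,n6}: {n0,n5} ∩ {n0,n1,n2,n4,n6} = {n0}; idom=n0
  n9: preds {n6,n7}: {n0,n1,n2,n4,n6} ∩ {n0,n1,n2,n4,n7} = {n0,n1,n2,n4}; idom=n4

idom(n7) = n4

Answer: n4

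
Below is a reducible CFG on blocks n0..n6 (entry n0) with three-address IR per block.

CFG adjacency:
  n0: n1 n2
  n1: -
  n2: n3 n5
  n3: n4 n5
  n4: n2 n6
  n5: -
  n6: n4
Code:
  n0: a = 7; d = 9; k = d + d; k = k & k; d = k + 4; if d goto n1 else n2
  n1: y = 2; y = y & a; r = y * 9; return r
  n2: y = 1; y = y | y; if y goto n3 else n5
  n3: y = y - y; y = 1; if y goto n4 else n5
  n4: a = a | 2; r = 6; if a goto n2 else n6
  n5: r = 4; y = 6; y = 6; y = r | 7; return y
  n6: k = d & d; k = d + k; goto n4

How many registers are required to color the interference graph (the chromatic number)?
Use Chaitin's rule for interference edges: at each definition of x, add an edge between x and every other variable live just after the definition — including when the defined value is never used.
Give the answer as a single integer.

Per-block:
  n0: def={a,d,k} ue=∅
  n1: def={r,y} ue={a}
  n2: def={y} ue=∅
  n3: def={y} ue={y}
  n4: def={a,r} ue={a}
  n5: def={r,y} ue=∅
  n6: def={k} ue={d}

Liveness:
  live n0: ∅→{a,d}
  live n1: {a}→∅
  live n2: {a,d}→{a,d,y}
  live n3: {a,d,y}→{a,d}
  live n4: {a,d}→{a,d}
  live n5: ∅→∅
  live n6: {a,d}→{a,d}

Interfere edges:
  a↔{d,k,r,y}
  d↔{a,k,r,y}
  k↔{a,d}
  r↔{a,d,y}
  y↔{a,d,r}

Colouring:
  clique {a,d,r,y} ⇒ need ≥ 4
  4-colouring: r0={a}  r1={d}  r2={k,r}  r3={y}
  χ = 4

Answer: 4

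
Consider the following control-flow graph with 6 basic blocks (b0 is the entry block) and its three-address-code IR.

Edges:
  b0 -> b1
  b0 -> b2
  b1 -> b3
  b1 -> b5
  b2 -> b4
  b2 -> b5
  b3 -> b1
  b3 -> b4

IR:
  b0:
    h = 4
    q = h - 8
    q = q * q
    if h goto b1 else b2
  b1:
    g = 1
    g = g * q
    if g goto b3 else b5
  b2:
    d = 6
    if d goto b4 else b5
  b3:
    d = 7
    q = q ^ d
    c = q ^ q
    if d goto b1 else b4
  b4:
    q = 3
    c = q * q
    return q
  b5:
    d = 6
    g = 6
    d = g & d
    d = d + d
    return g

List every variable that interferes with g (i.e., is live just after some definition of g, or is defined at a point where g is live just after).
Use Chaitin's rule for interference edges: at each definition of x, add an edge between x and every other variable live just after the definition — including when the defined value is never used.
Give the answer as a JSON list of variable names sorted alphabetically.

def/use:
  b0 def {h,q} use ∅
  b1 def {g} use {q}
  b2 def {d} use ∅
  b3 def {c,d,q} use {q}
  b4 def {c,q} use ∅
  b5 def {d,g} use ∅

Backward fixpoint:
  b0 li=∅ lo={q}
  b1 li={q} lo={q}
  b2 li=∅ lo=∅
  b3 li={q} lo={q}
  b4 li=∅ lo=∅
  b5 li=∅ lo=∅

Interfere edges:
  c↔{d,q}
  d↔{c,g,q}
  g↔{d,q}
  h↔{q}
  q↔{c,d,g,h}

N(g) = ["d", "q"]

Answer: ["d", "q"]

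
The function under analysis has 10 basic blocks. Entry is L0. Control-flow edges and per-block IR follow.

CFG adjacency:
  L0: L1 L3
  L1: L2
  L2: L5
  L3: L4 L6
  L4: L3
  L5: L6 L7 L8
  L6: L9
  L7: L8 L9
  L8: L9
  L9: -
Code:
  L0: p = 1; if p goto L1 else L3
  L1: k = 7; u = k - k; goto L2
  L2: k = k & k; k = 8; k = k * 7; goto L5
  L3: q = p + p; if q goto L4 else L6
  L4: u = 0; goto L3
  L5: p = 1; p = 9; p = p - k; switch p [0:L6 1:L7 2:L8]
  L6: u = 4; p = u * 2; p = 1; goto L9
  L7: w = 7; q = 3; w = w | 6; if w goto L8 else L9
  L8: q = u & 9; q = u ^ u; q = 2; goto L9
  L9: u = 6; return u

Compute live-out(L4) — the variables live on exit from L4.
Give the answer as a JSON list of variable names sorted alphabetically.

Answer: ["p"]

Working:
Per-block:
  L0: def={p} ue=∅
  L1: def={k,u} ue=∅
  L2: def={k} ue={k}
  L3: def={q} ue={p}
  L4: def={u} ue=∅
  L5: def={p} ue={k}
  L6: def={p,u} ue=∅
  L7: def={q,w} ue=∅
  L8: def={q} ue={u}
  L9: def={u} ue=∅

Liveness:
  L0: in=∅ out={p}
  L1: in=∅ out={k,u}
  L2: in={k,u} out={k,u}
  L3: in={p} out={p}
  L4: in={p} out={p}
  L5: in={k,u} out={u}
  L6: in=∅ out=∅
  L7: in={u} out={u}
  L8: in={u} out=∅
  L9: in=∅ out=∅

live-out(L4) = ["p"]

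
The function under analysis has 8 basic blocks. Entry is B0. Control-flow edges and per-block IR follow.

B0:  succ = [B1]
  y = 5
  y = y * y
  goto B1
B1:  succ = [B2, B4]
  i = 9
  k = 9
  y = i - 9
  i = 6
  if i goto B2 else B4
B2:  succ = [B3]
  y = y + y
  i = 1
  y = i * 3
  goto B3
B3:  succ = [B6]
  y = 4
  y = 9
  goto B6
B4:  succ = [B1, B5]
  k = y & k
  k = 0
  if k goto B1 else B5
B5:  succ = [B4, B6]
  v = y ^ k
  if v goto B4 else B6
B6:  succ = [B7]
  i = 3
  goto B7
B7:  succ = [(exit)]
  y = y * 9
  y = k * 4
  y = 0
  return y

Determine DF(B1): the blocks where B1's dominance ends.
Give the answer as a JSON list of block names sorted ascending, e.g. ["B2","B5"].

idom tree: B1←B0 B2←B1 B3←B2 B4←B1 B5←B4 B6←B1 B7←B6
Join-block Dom:
  B1: preds {B0,B4}: {B0} ∩ {B0,B1,B4} = {B0}; idom=B0
  B4: preds {B1,B5}: {B0,B1} ∩ {B0,B1,B4,B5} = {B0,B1}; idom=B1
  B6: preds {B3,B5}: {B0,B1,B2,B3} ∩ {B0,B1,B4,B5} = {B0,B1}; idom=B1

Frontier:
  B1←B0: walk · to B0
  B1←B4: walk B4→B1 to B0
  B4←B1: walk · to B1
  B4←B5: walk B5→B4 to B1
  B6←B3: walk B3→B2 to B1
  B6←B5: walk B5→B4 to B1
  DF(B0)=∅
  DF(B1)={B1}
  DF(B2)={B6}
  DF(B3)={B6}
  DF(B4)={B1,B4,B6}
  DF(B5)={B4,B6}
  DF(B6)=∅
  DF(B7)=∅

DF(B1) = ["B1"]

Answer: ["B1"]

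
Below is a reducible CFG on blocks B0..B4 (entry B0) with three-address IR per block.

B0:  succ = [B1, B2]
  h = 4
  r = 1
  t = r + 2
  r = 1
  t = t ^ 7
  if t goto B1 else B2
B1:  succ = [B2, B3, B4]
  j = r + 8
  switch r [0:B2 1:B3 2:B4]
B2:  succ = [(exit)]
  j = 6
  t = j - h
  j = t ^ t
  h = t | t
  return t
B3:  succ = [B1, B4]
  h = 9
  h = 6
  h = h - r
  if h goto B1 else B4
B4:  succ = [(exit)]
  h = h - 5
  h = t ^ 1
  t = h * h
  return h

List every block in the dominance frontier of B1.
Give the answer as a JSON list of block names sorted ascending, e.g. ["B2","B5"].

Answer: ["B1", "B2"]

Working:
idom tree: B1←B0 B2←B0 B3←B1 B4←B1
Dom∩ at merges:
  B1: preds {B0,B3}: {B0} ∩ {B0,B1,B3} = {B0}; idom=B0
  B2: preds {B0,B1}: {B0} ∩ {B0,B1} = {B0}; idom=B0
  B4: preds {B1,B3}: {B0,B1} ∩ {B0,B1,B3} = {B0,B1}; idom=B1

Frontier:
  join B1 pred B0: · stop@B0
  join B1 pred B3: B3→B1 stop@B0
  join B2 pred B0: · stop@B0
  join B2 pred B1: B1 stop@B0
  join B4 pred B1: · stop@B1
  join B4 pred B3: B3 stop@B1
  B0: DF=∅
  B1: DF={B1,B2}
  B2: DF=∅
  B3: DF={B1,B4}
  B4: DF=∅

DF(B1) = ["B1", "B2"]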